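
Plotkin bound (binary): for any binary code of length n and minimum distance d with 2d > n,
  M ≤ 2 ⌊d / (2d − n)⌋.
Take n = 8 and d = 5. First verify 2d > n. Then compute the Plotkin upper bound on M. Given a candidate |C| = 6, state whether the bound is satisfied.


Plotkin bound M ≤ 4; given |C| = 6 > bound (violated).

Check applicability: 2d = 10, n = 8.
2d − n = 2 > 0, so Plotkin applies.
Compute d/(2d−n) = 5/2 ≈ 2.5000.
⌊d/(2d−n)⌋ = 2.
Plotkin bound: M ≤ 2·2 = 4.
Given |C| = 6, check: VIOLATED.
This |C| is above the Plotkin bound, so no binary code with n = 8, d = 5 and 6 codewords exists.


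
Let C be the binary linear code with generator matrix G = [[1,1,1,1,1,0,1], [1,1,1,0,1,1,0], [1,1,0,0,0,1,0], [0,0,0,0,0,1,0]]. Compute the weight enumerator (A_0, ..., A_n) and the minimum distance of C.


Weight distribution: A_0 = 1, A_1 = 1, A_2 = 3, A_3 = 3, A_4 = 3, A_5 = 3, A_6 = 1, A_7 = 1. Minimum distance d = 1.

Enumerate all 2^4 = 16 messages m ∈ F_2^4.
For each, compute codeword c = mG in F_2^7, then tally its weight.
  m = 0000 → c = 0000000, weight = 0.
  m = 1000 → c = 1111101, weight = 6.
  m = 0100 → c = 1110110, weight = 5.
  m = 1100 → c = 0001011, weight = 3.
  m = 0010 → c = 1100010, weight = 3.
  m = 1010 → c = 0011111, weight = 5.
  m = 0110 → c = 0010100, weight = 2.
  m = 1110 → c = 1101001, weight = 4.
  m = 0001 → c = 0000010, weight = 1.
  m = 1001 → c = 1111111, weight = 7.
  m = 0101 → c = 1110100, weight = 4.
  m = 1101 → c = 0001001, weight = 2.
  m = 0011 → c = 1100000, weight = 2.
  m = 1011 → c = 0011101, weight = 4.
  m = 0111 → c = 0010110, weight = 3.
  m = 1111 → c = 1101011, weight = 5.
Tally weights:
  weight 0: 1 codewords.
  weight 1: 1 codewords.
  weight 2: 3 codewords.
  weight 3: 3 codewords.
  weight 4: 3 codewords.
  weight 5: 3 codewords.
  weight 6: 1 codewords.
  weight 7: 1 codewords.
Minimum distance d = smallest w > 0 with A_w > 0 = 1.
Sanity: Σ A_w = 16 = 2^4 = 16 ✓.


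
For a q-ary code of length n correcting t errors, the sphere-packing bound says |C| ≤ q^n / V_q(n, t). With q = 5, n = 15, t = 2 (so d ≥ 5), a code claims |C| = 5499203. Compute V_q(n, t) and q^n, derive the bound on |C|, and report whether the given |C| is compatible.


V_q(n, t) = 1741, q^n = 30517578125, Hamming bound = 17528764, |C| = 5499203 ≤ bound (satisfied).

Step 1: Compute V_q(n, t) = Σ_{j=0}^2 C(n, j) (q−1)^j.
  j = 0: C(15,0)·(4)^0 = 1·1 = 1.
  j = 1: C(15,1)·(4)^1 = 15·4 = 60.
  j = 2: C(15,2)·(4)^2 = 105·16 = 1680.
  V_q(n, t) = 1 + 60 + 1680 = 1741.
Step 2: q^n = 5^15 = 30517578125.
Step 3: Hamming bound ⌊q^n / V_q(n,t)⌋ = ⌊30517578125/1741⌋ = 17528764.
Step 4: Compare |C| = 5499203 to 17528764: satisfied.
The claimed |C| lies below the Hamming bound.


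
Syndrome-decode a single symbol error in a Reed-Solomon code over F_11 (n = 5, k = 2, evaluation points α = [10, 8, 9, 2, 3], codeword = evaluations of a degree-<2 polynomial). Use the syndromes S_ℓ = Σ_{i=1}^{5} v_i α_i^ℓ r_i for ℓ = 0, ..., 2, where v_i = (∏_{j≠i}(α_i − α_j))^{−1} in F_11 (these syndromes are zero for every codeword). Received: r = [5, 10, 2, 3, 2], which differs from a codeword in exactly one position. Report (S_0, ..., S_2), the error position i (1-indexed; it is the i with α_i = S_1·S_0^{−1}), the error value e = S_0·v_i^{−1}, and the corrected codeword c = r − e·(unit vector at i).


S = (4, 1, 3), error at position 5, error magnitude e = 7, c = [5, 10, 2, 3, 6].

Step 1: column multipliers v_i = (∏_{j≠i}(α_i − α_j))^{−1} mod 11.
  i = 1 (α = 10): (10−8)(10−9)(10−2)(10−3) = 2·1·8·7 = 112 ≡ 2, so v_1 = 2^{−1} = 6 (mod 11).
  i = 2 (α = 8): (8−10)(8−9)(8−2)(8−3) = (−2)·(−1)·6·5 = 60 ≡ 5, so v_2 = 5^{−1} = 9 (mod 11).
  i = 3 (α = 9): (9−10)(9−8)(9−2)(9−3) = (−1)·1·7·6 = −42 ≡ 2, so v_3 = 2^{−1} = 6 (mod 11).
  i = 4 (α = 2): (2−10)(2−8)(2−9)(2−3) = (−8)·(−6)·(−7)·(−1) = 336 ≡ 6, so v_4 = 6^{−1} = 2 (mod 11).
  i = 5 (α = 3): (3−10)(3−8)(3−9)(3−2) = (−7)·(−5)·(−6)·1 = −210 ≡ 10, so v_5 = 10^{−1} = 10 (mod 11).
  v = [6, 9, 6, 2, 10].
Step 2: syndromes of r = [5, 10, 2, 3, 2] (all sums mod 11).
  S_0 = Σ v_i r_i = 6·5 + 9·10 + 6·2 + 2·3 + 10·2 = 158 ≡ 4.
  S_1 = Σ v_i α_i r_i = 6·10·5 + 9·8·10 + 6·9·2 + 2·2·3 + 10·3·2 = 1200 ≡ 1.
  α_i^2 mod 11 = [1, 9, 4, 4, 9].
  S_2 = Σ v_i α_i^2 r_i = 6·1·5 + 9·9·10 + 6·4·2 + 2·4·3 + 10·9·2 = 1092 ≡ 3.
  S = (4, 1, 3) ≠ 0, so r is not a codeword (an error is present).
Step 3: locate the error. For a single error e at position i, S_ℓ = v_i·e·α_i^ℓ, so α_err = S_1/S_0.
  S_0^{−1} = 4^{−1} = 3 (mod 11), so α_err = 1·3 = 3 ≡ 3 = α_5. Error position i = 5.
  Consistency check: S_2/S_1 = 3·1 = 3 ≡ 3 = α_err ✓ (single-error assumption holds).
Step 4: error magnitude e = S_0/v_5 = S_0·∏_{j≠5}(α_5 − α_j) = 4·10 = 40 ≡ 7 (mod 11).
Step 5: correct position 5: c_5 = r_5 − e = 2 − 7 ≡ 6 (mod 11). Hence c = [5, 10, 2, 3, 6].
  Check: interpolating c through the α_i gives m(x) = 8 + 3·x (degree < 2) with m(α_i) = c_i for every i, so c is indeed a codeword.


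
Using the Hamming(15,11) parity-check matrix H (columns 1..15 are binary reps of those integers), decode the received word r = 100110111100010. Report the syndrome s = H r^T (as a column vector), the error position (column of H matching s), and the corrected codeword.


s = (0, 0, 1, 0)^T, error position = 2, corrected codeword c = 110110111100010

Compute s = H r^T mod 2 one row at a time:
  s_1 = 1 + 1 + 1 + 0 + 0 + 0 + 1 + 0 = 4 ≡ 0 (mod 2).
  s_2 = 1 + 1 + 0 + 1 + 0 + 0 + 1 + 0 = 4 ≡ 0 (mod 2).
  s_3 = 0 + 0 + 0 + 1 + 1 + 0 + 1 + 0 = 3 ≡ 1 (mod 2).
  s_4 = 1 + 0 + 1 + 1 + 1 + 0 + 0 + 0 = 4 ≡ 0 (mod 2).
s = (0, 0, 1, 0)^T — this equals column 2 of H (binary 0010), so error is at position 2.
Correct: flip bit 2 of r = 100110111100010 to get c = 110110111100010.


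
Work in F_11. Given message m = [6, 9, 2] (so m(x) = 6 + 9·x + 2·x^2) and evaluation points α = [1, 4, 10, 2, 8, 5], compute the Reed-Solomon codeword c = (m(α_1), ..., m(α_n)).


c = [6, 8, 10, 10, 8, 2]

Message polynomial: m(x) = 6 + 9·x + 2·x^2 (mod 11).
For each evaluation point α_i, compute m(α_i) mod 11:
  α_1 = 1: Horner steps 2 → 0 → 6, so m(1) = 6.
  α_2 = 4: Horner steps 2 → 6 → 8, so m(4) = 8.
  α_3 = 10: Horner steps 2 → 7 → 10, so m(10) = 10.
  α_4 = 2: Horner steps 2 → 2 → 10, so m(2) = 10.
  α_5 = 8: Horner steps 2 → 3 → 8, so m(8) = 8.
  α_6 = 5: Horner steps 2 → 8 → 2, so m(5) = 2.
Codeword c = [6, 8, 10, 10, 8, 2] ∈ F_11^6.


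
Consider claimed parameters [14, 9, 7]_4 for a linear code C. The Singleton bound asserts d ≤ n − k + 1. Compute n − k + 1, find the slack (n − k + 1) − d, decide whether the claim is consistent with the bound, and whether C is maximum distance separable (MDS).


Singleton RHS = n − k + 1 = 6, slack = -1, bound violated (no such code; not MDS).

Singleton bound: d ≤ n − k + 1.
Here n = 14, k = 9, so n − k + 1 = 6.
Given d = 7, check d ≤ 6: NO.
Slack = (n − k + 1) − d = -1.
The slack is negative: d = 7 exceeds n − k + 1 = 6 by 1, so the Singleton bound is violated and no linear [14, 9, 7]_4 code can exist. In particular it is not MDS (MDS requires d = n − k + 1 exactly).
Description: the claimed parameters are [14, 9, 7]_4; such a code would be impossible (violates the Singleton bound).


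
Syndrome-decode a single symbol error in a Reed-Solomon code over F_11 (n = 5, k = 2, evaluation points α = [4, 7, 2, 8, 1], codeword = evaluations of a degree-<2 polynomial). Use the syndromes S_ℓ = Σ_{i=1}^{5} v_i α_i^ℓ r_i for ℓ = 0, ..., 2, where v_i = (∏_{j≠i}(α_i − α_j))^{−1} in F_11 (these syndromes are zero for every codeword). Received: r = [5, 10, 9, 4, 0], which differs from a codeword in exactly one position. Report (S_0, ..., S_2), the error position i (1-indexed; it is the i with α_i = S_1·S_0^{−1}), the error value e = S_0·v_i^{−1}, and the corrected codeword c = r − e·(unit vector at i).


S = (6, 4, 10), error at position 4, error magnitude e = 7, c = [5, 10, 9, 8, 0].

Step 1: column multipliers v_i = (∏_{j≠i}(α_i − α_j))^{−1} mod 11.
  i = 1 (α = 4): (4−7)(4−2)(4−8)(4−1) = (−3)·2·(−4)·3 = 72 ≡ 6, so v_1 = 6^{−1} = 2 (mod 11).
  i = 2 (α = 7): (7−4)(7−2)(7−8)(7−1) = 3·5·(−1)·6 = −90 ≡ 9, so v_2 = 9^{−1} = 5 (mod 11).
  i = 3 (α = 2): (2−4)(2−7)(2−8)(2−1) = (−2)·(−5)·(−6)·1 = −60 ≡ 6, so v_3 = 6^{−1} = 2 (mod 11).
  i = 4 (α = 8): (8−4)(8−7)(8−2)(8−1) = 4·1·6·7 = 168 ≡ 3, so v_4 = 3^{−1} = 4 (mod 11).
  i = 5 (α = 1): (1−4)(1−7)(1−2)(1−8) = (−3)·(−6)·(−1)·(−7) = 126 ≡ 5, so v_5 = 5^{−1} = 9 (mod 11).
  v = [2, 5, 2, 4, 9].
Step 2: syndromes of r = [5, 10, 9, 4, 0] (all sums mod 11).
  S_0 = Σ v_i r_i = 2·5 + 5·10 + 2·9 + 4·4 + 9·0 = 94 ≡ 6.
  S_1 = Σ v_i α_i r_i = 2·4·5 + 5·7·10 + 2·2·9 + 4·8·4 + 9·1·0 = 554 ≡ 4.
  α_i^2 mod 11 = [5, 5, 4, 9, 1].
  S_2 = Σ v_i α_i^2 r_i = 2·5·5 + 5·5·10 + 2·4·9 + 4·9·4 + 9·1·0 = 516 ≡ 10.
  S = (6, 4, 10) ≠ 0, so r is not a codeword (an error is present).
Step 3: locate the error. For a single error e at position i, S_ℓ = v_i·e·α_i^ℓ, so α_err = S_1/S_0.
  S_0^{−1} = 6^{−1} = 2 (mod 11), so α_err = 4·2 = 8 ≡ 8 = α_4. Error position i = 4.
  Consistency check: S_2/S_1 = 10·3 = 30 ≡ 8 = α_err ✓ (single-error assumption holds).
Step 4: error magnitude e = S_0/v_4 = S_0·∏_{j≠4}(α_4 − α_j) = 6·3 = 18 ≡ 7 (mod 11).
Step 5: correct position 4: c_4 = r_4 − e = 4 − 7 ≡ 8 (mod 11). Hence c = [5, 10, 9, 8, 0].
  Check: interpolating c through the α_i gives m(x) = 2 + 9·x (degree < 2) with m(α_i) = c_i for every i, so c is indeed a codeword.


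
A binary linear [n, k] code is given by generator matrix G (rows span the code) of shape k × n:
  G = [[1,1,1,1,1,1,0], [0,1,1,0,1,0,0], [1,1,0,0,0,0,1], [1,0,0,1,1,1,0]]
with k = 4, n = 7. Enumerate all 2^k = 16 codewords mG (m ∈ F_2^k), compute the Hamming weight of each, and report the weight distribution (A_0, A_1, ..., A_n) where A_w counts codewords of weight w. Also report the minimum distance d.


Weight distribution: A_0 = 1, A_1 = 1, A_2 = 1, A_3 = 4, A_4 = 5, A_5 = 3, A_6 = 1. Minimum distance d = 1.

Enumerate all 2^4 = 16 messages m ∈ F_2^4.
For each, compute codeword c = mG in F_2^7, then tally its weight.
  m = 0000 → c = 0000000, weight = 0.
  m = 1000 → c = 1111110, weight = 6.
  m = 0100 → c = 0110100, weight = 3.
  m = 1100 → c = 1001010, weight = 3.
  m = 0010 → c = 1100001, weight = 3.
  m = 1010 → c = 0011111, weight = 5.
  m = 0110 → c = 1010101, weight = 4.
  m = 1110 → c = 0101011, weight = 4.
  m = 0001 → c = 1001110, weight = 4.
  m = 1001 → c = 0110000, weight = 2.
  m = 0101 → c = 1111010, weight = 5.
  m = 1101 → c = 0000100, weight = 1.
  m = 0011 → c = 0101111, weight = 5.
  m = 1011 → c = 1010001, weight = 3.
  m = 0111 → c = 0011011, weight = 4.
  m = 1111 → c = 1100101, weight = 4.
Tally weights:
  weight 0: 1 codewords.
  weight 1: 1 codewords.
  weight 2: 1 codewords.
  weight 3: 4 codewords.
  weight 4: 5 codewords.
  weight 5: 3 codewords.
  weight 6: 1 codewords.
Minimum distance d = smallest w > 0 with A_w > 0 = 1.
Sanity: Σ A_w = 16 = 2^4 = 16 ✓.


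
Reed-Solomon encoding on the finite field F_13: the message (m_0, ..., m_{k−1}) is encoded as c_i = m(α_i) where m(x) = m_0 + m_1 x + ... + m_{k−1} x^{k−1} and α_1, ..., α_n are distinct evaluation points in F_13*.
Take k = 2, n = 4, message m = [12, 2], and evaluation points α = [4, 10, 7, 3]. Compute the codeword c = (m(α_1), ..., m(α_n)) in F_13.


c = [7, 6, 0, 5]

Message polynomial: m(x) = 12 + 2·x (mod 13).
For each evaluation point α_i, compute m(α_i) mod 13:
  α_1 = 4: Horner steps 2 → 7, so m(4) = 7.
  α_2 = 10: Horner steps 2 → 6, so m(10) = 6.
  α_3 = 7: Horner steps 2 → 0, so m(7) = 0.
  α_4 = 3: Horner steps 2 → 5, so m(3) = 5.
Codeword c = [7, 6, 0, 5] ∈ F_13^4.


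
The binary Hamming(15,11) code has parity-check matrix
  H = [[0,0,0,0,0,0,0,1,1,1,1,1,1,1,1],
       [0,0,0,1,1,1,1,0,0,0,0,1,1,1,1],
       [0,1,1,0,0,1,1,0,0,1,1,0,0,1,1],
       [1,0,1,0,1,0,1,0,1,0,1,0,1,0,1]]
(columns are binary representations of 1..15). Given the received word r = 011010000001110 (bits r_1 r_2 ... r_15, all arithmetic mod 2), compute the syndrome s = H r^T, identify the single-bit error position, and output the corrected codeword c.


s = (1, 0, 1, 1)^T, error position = 11, corrected codeword c = 011010000011110

Compute s = H r^T mod 2 one row at a time:
  s_1 = 0 + 0 + 0 + 0 + 1 + 1 + 1 + 0 = 3 ≡ 1 (mod 2).
  s_2 = 0 + 1 + 0 + 0 + 1 + 1 + 1 + 0 = 4 ≡ 0 (mod 2).
  s_3 = 1 + 1 + 0 + 0 + 0 + 0 + 1 + 0 = 3 ≡ 1 (mod 2).
  s_4 = 0 + 1 + 1 + 0 + 0 + 0 + 1 + 0 = 3 ≡ 1 (mod 2).
s = (1, 0, 1, 1)^T — this equals column 11 of H (binary 1011), so error is at position 11.
Correct: flip bit 11 of r = 011010000001110 to get c = 011010000011110.


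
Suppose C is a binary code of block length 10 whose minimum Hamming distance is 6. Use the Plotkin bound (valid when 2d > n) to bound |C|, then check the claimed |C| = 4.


Plotkin bound M ≤ 6; given |C| = 4 ≤ bound (satisfied).

Check applicability: 2d = 12, n = 10.
2d − n = 2 > 0, so Plotkin applies.
Compute d/(2d−n) = 6/2 ≈ 3.0000.
⌊d/(2d−n)⌋ = 3.
Plotkin bound: M ≤ 2·3 = 6.
Given |C| = 4, check: satisfied.
This |C| is below the Plotkin bound.


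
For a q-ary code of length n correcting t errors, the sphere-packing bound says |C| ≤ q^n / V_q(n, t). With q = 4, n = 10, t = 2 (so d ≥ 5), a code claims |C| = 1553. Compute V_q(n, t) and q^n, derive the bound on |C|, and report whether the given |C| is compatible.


V_q(n, t) = 436, q^n = 1048576, Hamming bound = 2404, |C| = 1553 ≤ bound (satisfied).

Step 1: Compute V_q(n, t) = Σ_{j=0}^2 C(n, j) (q−1)^j.
  j = 0: C(10,0)·(3)^0 = 1·1 = 1.
  j = 1: C(10,1)·(3)^1 = 10·3 = 30.
  j = 2: C(10,2)·(3)^2 = 45·9 = 405.
  V_q(n, t) = 1 + 30 + 405 = 436.
Step 2: q^n = 4^10 = 1048576.
Step 3: Hamming bound ⌊q^n / V_q(n,t)⌋ = ⌊1048576/436⌋ = 2404.
Step 4: Compare |C| = 1553 to 2404: satisfied.
The claimed |C| lies below the Hamming bound.


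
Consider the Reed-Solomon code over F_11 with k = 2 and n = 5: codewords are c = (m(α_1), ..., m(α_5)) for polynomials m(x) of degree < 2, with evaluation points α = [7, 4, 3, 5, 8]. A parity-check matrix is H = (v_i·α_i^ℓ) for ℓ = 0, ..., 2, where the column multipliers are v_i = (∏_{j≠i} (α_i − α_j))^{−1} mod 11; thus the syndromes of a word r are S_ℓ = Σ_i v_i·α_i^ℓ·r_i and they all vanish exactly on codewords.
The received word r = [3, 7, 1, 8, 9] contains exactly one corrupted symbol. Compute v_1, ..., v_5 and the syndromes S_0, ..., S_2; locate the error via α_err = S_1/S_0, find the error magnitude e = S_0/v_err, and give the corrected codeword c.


S = (6, 8, 7), error at position 4, error magnitude e = 6, c = [3, 7, 1, 2, 9].

Step 1: column multipliers v_i = (∏_{j≠i}(α_i − α_j))^{−1} mod 11.
  i = 1 (α = 7): (7−4)(7−3)(7−5)(7−8) = 3·4·2·(−1) = −24 ≡ 9, so v_1 = 9^{−1} = 5 (mod 11).
  i = 2 (α = 4): (4−7)(4−3)(4−5)(4−8) = (−3)·1·(−1)·(−4) = −12 ≡ 10, so v_2 = 10^{−1} = 10 (mod 11).
  i = 3 (α = 3): (3−7)(3−4)(3−5)(3−8) = (−4)·(−1)·(−2)·(−5) = 40 ≡ 7, so v_3 = 7^{−1} = 8 (mod 11).
  i = 4 (α = 5): (5−7)(5−4)(5−3)(5−8) = (−2)·1·2·(−3) = 12 ≡ 1, so v_4 = 1^{−1} = 1 (mod 11).
  i = 5 (α = 8): (8−7)(8−4)(8−3)(8−5) = 1·4·5·3 = 60 ≡ 5, so v_5 = 5^{−1} = 9 (mod 11).
  v = [5, 10, 8, 1, 9].
Step 2: syndromes of r = [3, 7, 1, 8, 9] (all sums mod 11).
  S_0 = Σ v_i r_i = 5·3 + 10·7 + 8·1 + 1·8 + 9·9 = 182 ≡ 6.
  S_1 = Σ v_i α_i r_i = 5·7·3 + 10·4·7 + 8·3·1 + 1·5·8 + 9·8·9 = 1097 ≡ 8.
  α_i^2 mod 11 = [5, 5, 9, 3, 9].
  S_2 = Σ v_i α_i^2 r_i = 5·5·3 + 10·5·7 + 8·9·1 + 1·3·8 + 9·9·9 = 1250 ≡ 7.
  S = (6, 8, 7) ≠ 0, so r is not a codeword (an error is present).
Step 3: locate the error. For a single error e at position i, S_ℓ = v_i·e·α_i^ℓ, so α_err = S_1/S_0.
  S_0^{−1} = 6^{−1} = 2 (mod 11), so α_err = 8·2 = 16 ≡ 5 = α_4. Error position i = 4.
  Consistency check: S_2/S_1 = 7·7 = 49 ≡ 5 = α_err ✓ (single-error assumption holds).
Step 4: error magnitude e = S_0/v_4 = S_0·∏_{j≠4}(α_4 − α_j) = 6·1 = 6 ≡ 6 (mod 11).
Step 5: correct position 4: c_4 = r_4 − e = 8 − 6 ≡ 2 (mod 11). Hence c = [3, 7, 1, 2, 9].
  Check: interpolating c through the α_i gives m(x) = 5 + 6·x (degree < 2) with m(α_i) = c_i for every i, so c is indeed a codeword.


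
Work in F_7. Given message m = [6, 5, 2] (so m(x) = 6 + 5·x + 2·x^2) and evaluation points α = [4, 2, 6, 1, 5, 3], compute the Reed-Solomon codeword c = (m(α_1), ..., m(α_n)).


c = [2, 3, 3, 6, 4, 4]

Message polynomial: m(x) = 6 + 5·x + 2·x^2 (mod 7).
For each evaluation point α_i, compute m(α_i) mod 7:
  α_1 = 4: Horner steps 2 → 6 → 2, so m(4) = 2.
  α_2 = 2: Horner steps 2 → 2 → 3, so m(2) = 3.
  α_3 = 6: Horner steps 2 → 3 → 3, so m(6) = 3.
  α_4 = 1: Horner steps 2 → 0 → 6, so m(1) = 6.
  α_5 = 5: Horner steps 2 → 1 → 4, so m(5) = 4.
  α_6 = 3: Horner steps 2 → 4 → 4, so m(3) = 4.
Codeword c = [2, 3, 3, 6, 4, 4] ∈ F_7^6.


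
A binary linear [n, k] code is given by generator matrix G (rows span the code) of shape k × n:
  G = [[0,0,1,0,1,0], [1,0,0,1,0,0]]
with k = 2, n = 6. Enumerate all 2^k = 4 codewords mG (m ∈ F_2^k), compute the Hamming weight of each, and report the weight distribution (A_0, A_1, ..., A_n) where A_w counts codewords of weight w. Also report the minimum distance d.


Weight distribution: A_0 = 1, A_2 = 2, A_4 = 1. Minimum distance d = 2.

Enumerate all 2^2 = 4 messages m ∈ F_2^2.
For each, compute codeword c = mG in F_2^6, then tally its weight.
  m = 00 → c = 000000, weight = 0.
  m = 10 → c = 001010, weight = 2.
  m = 01 → c = 100100, weight = 2.
  m = 11 → c = 101110, weight = 4.
Tally weights:
  weight 0: 1 codewords.
  weight 2: 2 codewords.
  weight 4: 1 codewords.
Minimum distance d = smallest w > 0 with A_w > 0 = 2.
Sanity: Σ A_w = 4 = 2^2 = 4 ✓.


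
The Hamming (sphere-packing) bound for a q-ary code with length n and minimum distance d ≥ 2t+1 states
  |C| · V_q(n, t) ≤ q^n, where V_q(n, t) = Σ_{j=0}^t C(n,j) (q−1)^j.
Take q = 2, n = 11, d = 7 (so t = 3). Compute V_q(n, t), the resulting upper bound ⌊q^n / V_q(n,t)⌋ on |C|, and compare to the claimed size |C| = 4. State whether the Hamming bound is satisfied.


V_q(n, t) = 232, q^n = 2048, Hamming bound = 8, |C| = 4 ≤ bound (satisfied).

Step 1: Compute V_q(n, t) = Σ_{j=0}^3 C(n, j) (q−1)^j.
  j = 0: C(11,0)·(1)^0 = 1·1 = 1.
  j = 1: C(11,1)·(1)^1 = 11·1 = 11.
  j = 2: C(11,2)·(1)^2 = 55·1 = 55.
  j = 3: C(11,3)·(1)^3 = 165·1 = 165.
  V_q(n, t) = 1 + 11 + 55 + 165 = 232.
Step 2: q^n = 2^11 = 2048.
Step 3: Hamming bound ⌊q^n / V_q(n,t)⌋ = ⌊2048/232⌋ = 8.
Step 4: Compare |C| = 4 to 8: satisfied.
The claimed |C| lies below the Hamming bound.


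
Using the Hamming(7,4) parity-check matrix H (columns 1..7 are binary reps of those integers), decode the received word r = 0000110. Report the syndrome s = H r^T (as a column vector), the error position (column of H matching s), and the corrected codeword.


s = (0, 1, 1)^T, error position = 3, corrected codeword c = 0010110

Compute s = H r^T mod 2 one row at a time:
  s_1 = 0 + 1 + 1 + 0 = 2 ≡ 0 (mod 2).
  s_2 = 0 + 0 + 1 + 0 = 1 ≡ 1 (mod 2).
  s_3 = 0 + 0 + 1 + 0 = 1 ≡ 1 (mod 2).
s = (0, 1, 1)^T — this equals column 3 of H (binary 011), so error is at position 3.
Correct: flip bit 3 of r = 0000110 to get c = 0010110.


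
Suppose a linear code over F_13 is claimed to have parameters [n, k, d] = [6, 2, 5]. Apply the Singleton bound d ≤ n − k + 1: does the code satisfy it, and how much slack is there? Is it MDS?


Singleton RHS = n − k + 1 = 5, slack = 0, bound satisfied, MDS.

Singleton bound: d ≤ n − k + 1.
Here n = 6, k = 2, so n − k + 1 = 5.
Given d = 5, check d ≤ 5: YES.
Slack = (n − k + 1) − d = 0.
The code is MDS (slack = 0).
Description: the claimed parameters are [6, 2, 5]_13; such a code would be MDS (meets Singleton bound).


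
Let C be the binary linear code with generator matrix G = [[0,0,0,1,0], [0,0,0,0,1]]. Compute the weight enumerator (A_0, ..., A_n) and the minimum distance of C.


Weight distribution: A_0 = 1, A_1 = 2, A_2 = 1. Minimum distance d = 1.

Enumerate all 2^2 = 4 messages m ∈ F_2^2.
For each, compute codeword c = mG in F_2^5, then tally its weight.
  m = 00 → c = 00000, weight = 0.
  m = 10 → c = 00010, weight = 1.
  m = 01 → c = 00001, weight = 1.
  m = 11 → c = 00011, weight = 2.
Tally weights:
  weight 0: 1 codewords.
  weight 1: 2 codewords.
  weight 2: 1 codewords.
Minimum distance d = smallest w > 0 with A_w > 0 = 1.
Sanity: Σ A_w = 4 = 2^2 = 4 ✓.


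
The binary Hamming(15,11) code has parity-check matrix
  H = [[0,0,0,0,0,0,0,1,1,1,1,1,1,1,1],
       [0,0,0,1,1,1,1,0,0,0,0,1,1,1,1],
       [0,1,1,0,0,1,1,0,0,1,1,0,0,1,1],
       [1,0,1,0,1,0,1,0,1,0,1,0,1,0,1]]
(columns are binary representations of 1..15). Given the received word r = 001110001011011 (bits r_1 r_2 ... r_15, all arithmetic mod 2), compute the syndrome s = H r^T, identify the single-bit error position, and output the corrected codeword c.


s = (1, 1, 0, 1)^T, error position = 13, corrected codeword c = 001110001011111

Compute s = H r^T mod 2 one row at a time:
  s_1 = 0 + 1 + 0 + 1 + 1 + 0 + 1 + 1 = 5 ≡ 1 (mod 2).
  s_2 = 1 + 1 + 0 + 0 + 1 + 0 + 1 + 1 = 5 ≡ 1 (mod 2).
  s_3 = 0 + 1 + 0 + 0 + 0 + 1 + 1 + 1 = 4 ≡ 0 (mod 2).
  s_4 = 0 + 1 + 1 + 0 + 1 + 1 + 0 + 1 = 5 ≡ 1 (mod 2).
s = (1, 1, 0, 1)^T — this equals column 13 of H (binary 1101), so error is at position 13.
Correct: flip bit 13 of r = 001110001011011 to get c = 001110001011111.


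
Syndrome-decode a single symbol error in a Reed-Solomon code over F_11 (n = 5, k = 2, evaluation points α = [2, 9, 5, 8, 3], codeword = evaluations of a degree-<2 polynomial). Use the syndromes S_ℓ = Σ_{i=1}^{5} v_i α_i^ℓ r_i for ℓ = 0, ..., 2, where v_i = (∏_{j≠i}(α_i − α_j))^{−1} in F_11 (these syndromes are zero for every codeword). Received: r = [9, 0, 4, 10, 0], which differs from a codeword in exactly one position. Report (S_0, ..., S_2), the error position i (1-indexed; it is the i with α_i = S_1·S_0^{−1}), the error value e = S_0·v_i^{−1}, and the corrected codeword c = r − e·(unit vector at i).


S = (7, 8, 6), error at position 2, error magnitude e = 10, c = [9, 1, 4, 10, 0].

Step 1: column multipliers v_i = (∏_{j≠i}(α_i − α_j))^{−1} mod 11.
  i = 1 (α = 2): (2−9)(2−5)(2−8)(2−3) = (−7)·(−3)·(−6)·(−1) = 126 ≡ 5, so v_1 = 5^{−1} = 9 (mod 11).
  i = 2 (α = 9): (9−2)(9−5)(9−8)(9−3) = 7·4·1·6 = 168 ≡ 3, so v_2 = 3^{−1} = 4 (mod 11).
  i = 3 (α = 5): (5−2)(5−9)(5−8)(5−3) = 3·(−4)·(−3)·2 = 72 ≡ 6, so v_3 = 6^{−1} = 2 (mod 11).
  i = 4 (α = 8): (8−2)(8−9)(8−5)(8−3) = 6·(−1)·3·5 = −90 ≡ 9, so v_4 = 9^{−1} = 5 (mod 11).
  i = 5 (α = 3): (3−2)(3−9)(3−5)(3−8) = 1·(−6)·(−2)·(−5) = −60 ≡ 6, so v_5 = 6^{−1} = 2 (mod 11).
  v = [9, 4, 2, 5, 2].
Step 2: syndromes of r = [9, 0, 4, 10, 0] (all sums mod 11).
  S_0 = Σ v_i r_i = 9·9 + 4·0 + 2·4 + 5·10 + 2·0 = 139 ≡ 7.
  S_1 = Σ v_i α_i r_i = 9·2·9 + 4·9·0 + 2·5·4 + 5·8·10 + 2·3·0 = 602 ≡ 8.
  α_i^2 mod 11 = [4, 4, 3, 9, 9].
  S_2 = Σ v_i α_i^2 r_i = 9·4·9 + 4·4·0 + 2·3·4 + 5·9·10 + 2·9·0 = 798 ≡ 6.
  S = (7, 8, 6) ≠ 0, so r is not a codeword (an error is present).
Step 3: locate the error. For a single error e at position i, S_ℓ = v_i·e·α_i^ℓ, so α_err = S_1/S_0.
  S_0^{−1} = 7^{−1} = 8 (mod 11), so α_err = 8·8 = 64 ≡ 9 = α_2. Error position i = 2.
  Consistency check: S_2/S_1 = 6·7 = 42 ≡ 9 = α_err ✓ (single-error assumption holds).
Step 4: error magnitude e = S_0/v_2 = S_0·∏_{j≠2}(α_2 − α_j) = 7·3 = 21 ≡ 10 (mod 11).
Step 5: correct position 2: c_2 = r_2 − e = 0 − 10 ≡ 1 (mod 11). Hence c = [9, 1, 4, 10, 0].
  Check: interpolating c through the α_i gives m(x) = 5 + 2·x (degree < 2) with m(α_i) = c_i for every i, so c is indeed a codeword.


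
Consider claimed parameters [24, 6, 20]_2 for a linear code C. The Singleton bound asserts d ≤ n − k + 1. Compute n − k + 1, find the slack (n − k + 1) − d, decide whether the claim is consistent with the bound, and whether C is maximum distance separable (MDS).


Singleton RHS = n − k + 1 = 19, slack = -1, bound violated (no such code; not MDS).

Singleton bound: d ≤ n − k + 1.
Here n = 24, k = 6, so n − k + 1 = 19.
Given d = 20, check d ≤ 19: NO.
Slack = (n − k + 1) − d = -1.
The slack is negative: d = 20 exceeds n − k + 1 = 19 by 1, so the Singleton bound is violated and no linear [24, 6, 20]_2 code can exist. In particular it is not MDS (MDS requires d = n − k + 1 exactly).
Description: the claimed parameters are [24, 6, 20]_2; such a code would be impossible (violates the Singleton bound).


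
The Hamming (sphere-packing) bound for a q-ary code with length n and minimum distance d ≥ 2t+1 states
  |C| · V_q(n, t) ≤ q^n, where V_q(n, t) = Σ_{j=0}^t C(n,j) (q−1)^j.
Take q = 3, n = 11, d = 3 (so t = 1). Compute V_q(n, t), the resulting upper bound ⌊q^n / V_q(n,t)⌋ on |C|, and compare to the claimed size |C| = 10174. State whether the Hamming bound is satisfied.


V_q(n, t) = 23, q^n = 177147, Hamming bound = 7702, |C| = 10174 > bound (violated).

Step 1: Compute V_q(n, t) = Σ_{j=0}^1 C(n, j) (q−1)^j.
  j = 0: C(11,0)·(2)^0 = 1·1 = 1.
  j = 1: C(11,1)·(2)^1 = 11·2 = 22.
  V_q(n, t) = 1 + 22 = 23.
Step 2: q^n = 3^11 = 177147.
Step 3: Hamming bound ⌊q^n / V_q(n,t)⌋ = ⌊177147/23⌋ = 7702.
Step 4: Compare |C| = 10174 to 7702: violated.
The claimed |C| lies above the Hamming bound, so no 3-ary code of length 11 with d ≥ 3 can have 10174 codewords.


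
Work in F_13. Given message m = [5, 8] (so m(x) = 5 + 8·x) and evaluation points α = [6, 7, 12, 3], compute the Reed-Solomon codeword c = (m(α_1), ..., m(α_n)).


c = [1, 9, 10, 3]

Message polynomial: m(x) = 5 + 8·x (mod 13).
For each evaluation point α_i, compute m(α_i) mod 13:
  α_1 = 6: Horner steps 8 → 1, so m(6) = 1.
  α_2 = 7: Horner steps 8 → 9, so m(7) = 9.
  α_3 = 12: Horner steps 8 → 10, so m(12) = 10.
  α_4 = 3: Horner steps 8 → 3, so m(3) = 3.
Codeword c = [1, 9, 10, 3] ∈ F_13^4.


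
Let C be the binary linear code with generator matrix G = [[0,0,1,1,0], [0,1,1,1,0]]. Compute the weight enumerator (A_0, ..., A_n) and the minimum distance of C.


Weight distribution: A_0 = 1, A_1 = 1, A_2 = 1, A_3 = 1. Minimum distance d = 1.

Enumerate all 2^2 = 4 messages m ∈ F_2^2.
For each, compute codeword c = mG in F_2^5, then tally its weight.
  m = 00 → c = 00000, weight = 0.
  m = 10 → c = 00110, weight = 2.
  m = 01 → c = 01110, weight = 3.
  m = 11 → c = 01000, weight = 1.
Tally weights:
  weight 0: 1 codewords.
  weight 1: 1 codewords.
  weight 2: 1 codewords.
  weight 3: 1 codewords.
Minimum distance d = smallest w > 0 with A_w > 0 = 1.
Sanity: Σ A_w = 4 = 2^2 = 4 ✓.


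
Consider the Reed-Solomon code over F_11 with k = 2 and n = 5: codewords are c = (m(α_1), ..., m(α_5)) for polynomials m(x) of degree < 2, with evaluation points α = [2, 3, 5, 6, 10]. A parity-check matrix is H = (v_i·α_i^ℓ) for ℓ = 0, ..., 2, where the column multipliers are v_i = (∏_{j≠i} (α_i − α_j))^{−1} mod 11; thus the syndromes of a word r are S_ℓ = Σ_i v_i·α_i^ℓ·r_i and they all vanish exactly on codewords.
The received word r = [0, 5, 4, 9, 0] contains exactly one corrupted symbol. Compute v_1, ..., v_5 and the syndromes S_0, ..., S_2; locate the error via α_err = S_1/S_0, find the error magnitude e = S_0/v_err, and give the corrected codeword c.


S = (9, 2, 9), error at position 5, error magnitude e = 4, c = [0, 5, 4, 9, 7].

Step 1: column multipliers v_i = (∏_{j≠i}(α_i − α_j))^{−1} mod 11.
  i = 1 (α = 2): (2−3)(2−5)(2−6)(2−10) = (−1)·(−3)·(−4)·(−8) = 96 ≡ 8, so v_1 = 8^{−1} = 7 (mod 11).
  i = 2 (α = 3): (3−2)(3−5)(3−6)(3−10) = 1·(−2)·(−3)·(−7) = −42 ≡ 2, so v_2 = 2^{−1} = 6 (mod 11).
  i = 3 (α = 5): (5−2)(5−3)(5−6)(5−10) = 3·2·(−1)·(−5) = 30 ≡ 8, so v_3 = 8^{−1} = 7 (mod 11).
  i = 4 (α = 6): (6−2)(6−3)(6−5)(6−10) = 4·3·1·(−4) = −48 ≡ 7, so v_4 = 7^{−1} = 8 (mod 11).
  i = 5 (α = 10): (10−2)(10−3)(10−5)(10−6) = 8·7·5·4 = 1120 ≡ 9, so v_5 = 9^{−1} = 5 (mod 11).
  v = [7, 6, 7, 8, 5].
Step 2: syndromes of r = [0, 5, 4, 9, 0] (all sums mod 11).
  S_0 = Σ v_i r_i = 7·0 + 6·5 + 7·4 + 8·9 + 5·0 = 130 ≡ 9.
  S_1 = Σ v_i α_i r_i = 7·2·0 + 6·3·5 + 7·5·4 + 8·6·9 + 5·10·0 = 662 ≡ 2.
  α_i^2 mod 11 = [4, 9, 3, 3, 1].
  S_2 = Σ v_i α_i^2 r_i = 7·4·0 + 6·9·5 + 7·3·4 + 8·3·9 + 5·1·0 = 570 ≡ 9.
  S = (9, 2, 9) ≠ 0, so r is not a codeword (an error is present).
Step 3: locate the error. For a single error e at position i, S_ℓ = v_i·e·α_i^ℓ, so α_err = S_1/S_0.
  S_0^{−1} = 9^{−1} = 5 (mod 11), so α_err = 2·5 = 10 ≡ 10 = α_5. Error position i = 5.
  Consistency check: S_2/S_1 = 9·6 = 54 ≡ 10 = α_err ✓ (single-error assumption holds).
Step 4: error magnitude e = S_0/v_5 = S_0·∏_{j≠5}(α_5 − α_j) = 9·9 = 81 ≡ 4 (mod 11).
Step 5: correct position 5: c_5 = r_5 − e = 0 − 4 ≡ 7 (mod 11). Hence c = [0, 5, 4, 9, 7].
  Check: interpolating c through the α_i gives m(x) = 1 + 5·x (degree < 2) with m(α_i) = c_i for every i, so c is indeed a codeword.


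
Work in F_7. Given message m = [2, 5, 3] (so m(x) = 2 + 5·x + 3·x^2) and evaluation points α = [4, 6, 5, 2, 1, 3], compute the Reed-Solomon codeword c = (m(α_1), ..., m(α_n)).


c = [0, 0, 4, 3, 3, 2]

Message polynomial: m(x) = 2 + 5·x + 3·x^2 (mod 7).
For each evaluation point α_i, compute m(α_i) mod 7:
  α_1 = 4: Horner steps 3 → 3 → 0, so m(4) = 0.
  α_2 = 6: Horner steps 3 → 2 → 0, so m(6) = 0.
  α_3 = 5: Horner steps 3 → 6 → 4, so m(5) = 4.
  α_4 = 2: Horner steps 3 → 4 → 3, so m(2) = 3.
  α_5 = 1: Horner steps 3 → 1 → 3, so m(1) = 3.
  α_6 = 3: Horner steps 3 → 0 → 2, so m(3) = 2.
Codeword c = [0, 0, 4, 3, 3, 2] ∈ F_7^6.


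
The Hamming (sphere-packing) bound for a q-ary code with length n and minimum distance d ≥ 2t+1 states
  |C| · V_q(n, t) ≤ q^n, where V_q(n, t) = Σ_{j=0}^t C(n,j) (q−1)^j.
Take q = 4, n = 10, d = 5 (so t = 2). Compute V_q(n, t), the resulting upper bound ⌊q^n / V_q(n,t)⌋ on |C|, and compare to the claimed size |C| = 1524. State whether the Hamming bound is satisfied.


V_q(n, t) = 436, q^n = 1048576, Hamming bound = 2404, |C| = 1524 ≤ bound (satisfied).

Step 1: Compute V_q(n, t) = Σ_{j=0}^2 C(n, j) (q−1)^j.
  j = 0: C(10,0)·(3)^0 = 1·1 = 1.
  j = 1: C(10,1)·(3)^1 = 10·3 = 30.
  j = 2: C(10,2)·(3)^2 = 45·9 = 405.
  V_q(n, t) = 1 + 30 + 405 = 436.
Step 2: q^n = 4^10 = 1048576.
Step 3: Hamming bound ⌊q^n / V_q(n,t)⌋ = ⌊1048576/436⌋ = 2404.
Step 4: Compare |C| = 1524 to 2404: satisfied.
The claimed |C| lies below the Hamming bound.


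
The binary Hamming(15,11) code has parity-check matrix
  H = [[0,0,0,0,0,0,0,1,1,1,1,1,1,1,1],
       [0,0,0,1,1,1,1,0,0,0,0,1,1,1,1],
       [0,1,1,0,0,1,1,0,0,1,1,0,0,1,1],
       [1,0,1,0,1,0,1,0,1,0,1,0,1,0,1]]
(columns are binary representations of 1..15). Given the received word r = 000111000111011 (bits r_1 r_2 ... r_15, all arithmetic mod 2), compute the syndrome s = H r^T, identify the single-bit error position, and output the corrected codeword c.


s = (1, 0, 1, 1)^T, error position = 11, corrected codeword c = 000111000101011

Compute s = H r^T mod 2 one row at a time:
  s_1 = 0 + 0 + 1 + 1 + 1 + 0 + 1 + 1 = 5 ≡ 1 (mod 2).
  s_2 = 1 + 1 + 1 + 0 + 1 + 0 + 1 + 1 = 6 ≡ 0 (mod 2).
  s_3 = 0 + 0 + 1 + 0 + 1 + 1 + 1 + 1 = 5 ≡ 1 (mod 2).
  s_4 = 0 + 0 + 1 + 0 + 0 + 1 + 0 + 1 = 3 ≡ 1 (mod 2).
s = (1, 0, 1, 1)^T — this equals column 11 of H (binary 1011), so error is at position 11.
Correct: flip bit 11 of r = 000111000111011 to get c = 000111000101011.


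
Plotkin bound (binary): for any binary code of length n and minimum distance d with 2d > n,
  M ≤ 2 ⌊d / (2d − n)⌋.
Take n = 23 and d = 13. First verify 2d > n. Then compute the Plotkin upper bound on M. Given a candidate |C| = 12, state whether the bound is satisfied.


Plotkin bound M ≤ 8; given |C| = 12 > bound (violated).

Check applicability: 2d = 26, n = 23.
2d − n = 3 > 0, so Plotkin applies.
Compute d/(2d−n) = 13/3 ≈ 4.3333.
⌊d/(2d−n)⌋ = 4.
Plotkin bound: M ≤ 2·4 = 8.
Given |C| = 12, check: VIOLATED.
This |C| is above the Plotkin bound, so no binary code with n = 23, d = 13 and 12 codewords exists.


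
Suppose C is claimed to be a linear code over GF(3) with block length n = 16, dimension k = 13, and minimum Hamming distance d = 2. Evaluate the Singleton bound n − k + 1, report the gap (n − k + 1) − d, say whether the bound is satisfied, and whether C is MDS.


Singleton RHS = n − k + 1 = 4, slack = 2, bound satisfied, not MDS.

Singleton bound: d ≤ n − k + 1.
Here n = 16, k = 13, so n − k + 1 = 4.
Given d = 2, check d ≤ 4: YES.
Slack = (n − k + 1) − d = 2.
The code is NOT MDS (slack = 2 > 0).
Description: the claimed parameters are [16, 13, 2]_3; such a code would be non-MDS.


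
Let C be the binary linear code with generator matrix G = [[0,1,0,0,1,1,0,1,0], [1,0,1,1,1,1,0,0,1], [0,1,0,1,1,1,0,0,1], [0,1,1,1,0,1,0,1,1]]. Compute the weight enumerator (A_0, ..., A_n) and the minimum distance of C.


Weight distribution: A_0 = 1, A_2 = 1, A_3 = 4, A_4 = 3, A_5 = 4, A_6 = 3. Minimum distance d = 2.

Enumerate all 2^4 = 16 messages m ∈ F_2^4.
For each, compute codeword c = mG in F_2^9, then tally its weight.
  m = 0000 → c = 000000000, weight = 0.
  m = 1000 → c = 010011010, weight = 4.
  m = 0100 → c = 101111001, weight = 6.
  m = 1100 → c = 111100011, weight = 6.
  m = 0010 → c = 010111001, weight = 5.
  m = 1010 → c = 000100011, weight = 3.
  m = 0110 → c = 111000000, weight = 3.
  m = 1110 → c = 101011010, weight = 5.
  m = 0001 → c = 011101011, weight = 6.
  m = 1001 → c = 001110001, weight = 4.
  m = 0101 → c = 110010010, weight = 4.
  m = 1101 → c = 100001000, weight = 2.
  m = 0011 → c = 001010010, weight = 3.
  m = 1011 → c = 011001000, weight = 3.
  m = 0111 → c = 100101011, weight = 5.
  m = 1111 → c = 110110001, weight = 5.
Tally weights:
  weight 0: 1 codewords.
  weight 2: 1 codewords.
  weight 3: 4 codewords.
  weight 4: 3 codewords.
  weight 5: 4 codewords.
  weight 6: 3 codewords.
Minimum distance d = smallest w > 0 with A_w > 0 = 2.
Sanity: Σ A_w = 16 = 2^4 = 16 ✓.


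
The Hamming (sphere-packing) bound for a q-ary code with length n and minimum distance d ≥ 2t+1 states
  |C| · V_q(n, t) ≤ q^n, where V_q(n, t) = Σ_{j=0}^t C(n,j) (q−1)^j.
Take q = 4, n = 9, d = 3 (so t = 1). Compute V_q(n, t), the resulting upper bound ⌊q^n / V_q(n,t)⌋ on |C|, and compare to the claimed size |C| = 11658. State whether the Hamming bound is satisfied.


V_q(n, t) = 28, q^n = 262144, Hamming bound = 9362, |C| = 11658 > bound (violated).

Step 1: Compute V_q(n, t) = Σ_{j=0}^1 C(n, j) (q−1)^j.
  j = 0: C(9,0)·(3)^0 = 1·1 = 1.
  j = 1: C(9,1)·(3)^1 = 9·3 = 27.
  V_q(n, t) = 1 + 27 = 28.
Step 2: q^n = 4^9 = 262144.
Step 3: Hamming bound ⌊q^n / V_q(n,t)⌋ = ⌊262144/28⌋ = 9362.
Step 4: Compare |C| = 11658 to 9362: violated.
The claimed |C| lies above the Hamming bound, so no 4-ary code of length 9 with d ≥ 3 can have 11658 codewords.


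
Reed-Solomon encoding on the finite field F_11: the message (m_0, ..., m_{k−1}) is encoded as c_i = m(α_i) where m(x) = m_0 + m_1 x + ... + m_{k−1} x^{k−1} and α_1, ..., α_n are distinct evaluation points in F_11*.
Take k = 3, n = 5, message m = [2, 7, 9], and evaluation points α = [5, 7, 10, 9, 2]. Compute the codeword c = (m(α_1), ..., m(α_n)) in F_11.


c = [9, 8, 4, 2, 8]

Message polynomial: m(x) = 2 + 7·x + 9·x^2 (mod 11).
For each evaluation point α_i, compute m(α_i) mod 11:
  α_1 = 5: Horner steps 9 → 8 → 9, so m(5) = 9.
  α_2 = 7: Horner steps 9 → 4 → 8, so m(7) = 8.
  α_3 = 10: Horner steps 9 → 9 → 4, so m(10) = 4.
  α_4 = 9: Horner steps 9 → 0 → 2, so m(9) = 2.
  α_5 = 2: Horner steps 9 → 3 → 8, so m(2) = 8.
Codeword c = [9, 8, 4, 2, 8] ∈ F_11^5.


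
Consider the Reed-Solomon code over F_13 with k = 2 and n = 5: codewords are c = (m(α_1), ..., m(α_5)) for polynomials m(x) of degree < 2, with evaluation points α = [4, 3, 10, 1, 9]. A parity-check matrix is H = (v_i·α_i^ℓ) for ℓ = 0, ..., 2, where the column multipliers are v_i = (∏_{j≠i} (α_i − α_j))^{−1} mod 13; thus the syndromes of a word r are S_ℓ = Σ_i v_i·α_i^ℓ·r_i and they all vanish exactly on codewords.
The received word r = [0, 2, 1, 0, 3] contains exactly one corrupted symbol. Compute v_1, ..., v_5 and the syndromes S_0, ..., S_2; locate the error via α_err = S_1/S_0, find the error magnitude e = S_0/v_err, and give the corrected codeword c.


S = (11, 11, 11), error at position 4, error magnitude e = 7, c = [0, 2, 1, 6, 3].

Step 1: column multipliers v_i = (∏_{j≠i}(α_i − α_j))^{−1} mod 13.
  i = 1 (α = 4): (4−3)(4−10)(4−1)(4−9) = 1·(−6)·3·(−5) = 90 ≡ 12, so v_1 = 12^{−1} = 12 (mod 13).
  i = 2 (α = 3): (3−4)(3−10)(3−1)(3−9) = (−1)·(−7)·2·(−6) = −84 ≡ 7, so v_2 = 7^{−1} = 2 (mod 13).
  i = 3 (α = 10): (10−4)(10−3)(10−1)(10−9) = 6·7·9·1 = 378 ≡ 1, so v_3 = 1^{−1} = 1 (mod 13).
  i = 4 (α = 1): (1−4)(1−3)(1−10)(1−9) = (−3)·(−2)·(−9)·(−8) = 432 ≡ 3, so v_4 = 3^{−1} = 9 (mod 13).
  i = 5 (α = 9): (9−4)(9−3)(9−10)(9−1) = 5·6·(−1)·8 = −240 ≡ 7, so v_5 = 7^{−1} = 2 (mod 13).
  v = [12, 2, 1, 9, 2].
Step 2: syndromes of r = [0, 2, 1, 0, 3] (all sums mod 13).
  S_0 = Σ v_i r_i = 12·0 + 2·2 + 1·1 + 9·0 + 2·3 = 11 ≡ 11.
  S_1 = Σ v_i α_i r_i = 12·4·0 + 2·3·2 + 1·10·1 + 9·1·0 + 2·9·3 = 76 ≡ 11.
  α_i^2 mod 13 = [3, 9, 9, 1, 3].
  S_2 = Σ v_i α_i^2 r_i = 12·3·0 + 2·9·2 + 1·9·1 + 9·1·0 + 2·3·3 = 63 ≡ 11.
  S = (11, 11, 11) ≠ 0, so r is not a codeword (an error is present).
Step 3: locate the error. For a single error e at position i, S_ℓ = v_i·e·α_i^ℓ, so α_err = S_1/S_0.
  S_0^{−1} = 11^{−1} = 6 (mod 13), so α_err = 11·6 = 66 ≡ 1 = α_4. Error position i = 4.
  Consistency check: S_2/S_1 = 11·6 = 66 ≡ 1 = α_err ✓ (single-error assumption holds).
Step 4: error magnitude e = S_0/v_4 = S_0·∏_{j≠4}(α_4 − α_j) = 11·3 = 33 ≡ 7 (mod 13).
Step 5: correct position 4: c_4 = r_4 − e = 0 − 7 ≡ 6 (mod 13). Hence c = [0, 2, 1, 6, 3].
  Check: interpolating c through the α_i gives m(x) = 8 + 11·x (degree < 2) with m(α_i) = c_i for every i, so c is indeed a codeword.


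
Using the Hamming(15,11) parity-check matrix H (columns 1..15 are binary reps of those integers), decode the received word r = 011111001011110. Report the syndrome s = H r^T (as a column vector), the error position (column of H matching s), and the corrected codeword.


s = (1, 0, 1, 1)^T, error position = 11, corrected codeword c = 011111001001110

Compute s = H r^T mod 2 one row at a time:
  s_1 = 0 + 1 + 0 + 1 + 1 + 1 + 1 + 0 = 5 ≡ 1 (mod 2).
  s_2 = 1 + 1 + 1 + 0 + 1 + 1 + 1 + 0 = 6 ≡ 0 (mod 2).
  s_3 = 1 + 1 + 1 + 0 + 0 + 1 + 1 + 0 = 5 ≡ 1 (mod 2).
  s_4 = 0 + 1 + 1 + 0 + 1 + 1 + 1 + 0 = 5 ≡ 1 (mod 2).
s = (1, 0, 1, 1)^T — this equals column 11 of H (binary 1011), so error is at position 11.
Correct: flip bit 11 of r = 011111001011110 to get c = 011111001001110.
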